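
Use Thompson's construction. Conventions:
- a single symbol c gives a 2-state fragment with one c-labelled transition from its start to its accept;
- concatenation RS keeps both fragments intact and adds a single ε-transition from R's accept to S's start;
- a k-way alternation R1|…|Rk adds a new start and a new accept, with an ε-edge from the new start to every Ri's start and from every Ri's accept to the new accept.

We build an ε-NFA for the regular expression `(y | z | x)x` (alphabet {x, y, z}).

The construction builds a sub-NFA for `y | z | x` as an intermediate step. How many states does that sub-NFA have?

8

Fragment for `y | z | x`:
Each of the 3 symbol leaves contributes a 2-state fragment.
  y | z | x : 8 states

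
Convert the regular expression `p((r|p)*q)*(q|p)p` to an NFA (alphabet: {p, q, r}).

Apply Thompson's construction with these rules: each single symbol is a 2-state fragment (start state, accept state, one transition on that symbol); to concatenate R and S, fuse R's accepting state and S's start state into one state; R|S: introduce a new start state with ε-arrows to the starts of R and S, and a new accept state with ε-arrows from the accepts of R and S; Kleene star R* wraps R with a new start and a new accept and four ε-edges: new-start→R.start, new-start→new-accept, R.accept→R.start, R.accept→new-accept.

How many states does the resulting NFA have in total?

Per subexpression:
Each of the 7 symbol leaves contributes a 2-state fragment.
  r|p — 6 states
  (r|p)* — 8 states
  (r|p)*q — 9 states
  ((r|p)*q)* — 11 states
  q|p — 6 states
  p((r|p)*q)*(q|p)p — 18 states

18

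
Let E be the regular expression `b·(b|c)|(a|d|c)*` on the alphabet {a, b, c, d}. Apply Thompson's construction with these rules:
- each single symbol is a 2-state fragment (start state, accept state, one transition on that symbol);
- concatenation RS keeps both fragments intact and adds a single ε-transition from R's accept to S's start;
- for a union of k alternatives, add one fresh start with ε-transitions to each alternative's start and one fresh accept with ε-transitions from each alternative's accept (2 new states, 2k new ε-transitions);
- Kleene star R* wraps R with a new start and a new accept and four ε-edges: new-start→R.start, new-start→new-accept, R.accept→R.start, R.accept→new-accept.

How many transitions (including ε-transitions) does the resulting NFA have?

25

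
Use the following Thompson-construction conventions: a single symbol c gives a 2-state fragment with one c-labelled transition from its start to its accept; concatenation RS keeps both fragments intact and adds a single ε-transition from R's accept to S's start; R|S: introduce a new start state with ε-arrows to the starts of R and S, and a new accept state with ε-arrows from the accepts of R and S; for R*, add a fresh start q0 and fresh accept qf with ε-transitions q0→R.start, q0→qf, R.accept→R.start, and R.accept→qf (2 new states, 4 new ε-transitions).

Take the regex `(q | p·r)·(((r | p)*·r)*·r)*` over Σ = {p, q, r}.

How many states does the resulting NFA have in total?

24

Recursing over subexpressions:
Each of the 7 symbol leaves contributes a 2-state fragment.
  p·r — 4 states
  q | p·r — 8 states
  r | p — 6 states
  (r | p)* — 8 states
  (r | p)*·r — 10 states
  ((r | p)*·r)* — 12 states
  ((r | p)*·r)*·r — 14 states
  (((r | p)*·r)*·r)* — 16 states
  (q | p·r)·(((r | p)*·r)*·r)* — 24 states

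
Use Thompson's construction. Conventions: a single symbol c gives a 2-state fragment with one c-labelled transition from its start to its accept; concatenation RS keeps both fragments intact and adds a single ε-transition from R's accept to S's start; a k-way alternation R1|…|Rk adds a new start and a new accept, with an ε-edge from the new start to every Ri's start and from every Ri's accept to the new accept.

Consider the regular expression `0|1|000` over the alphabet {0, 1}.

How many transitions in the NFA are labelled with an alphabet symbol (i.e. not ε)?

5

Bottom-up over the parse tree:
Each of the 5 symbol leaves contributes exactly 1 symbol transition.
  000 = 3 symbol transitions
  0|1|000 = 5 symbol transitions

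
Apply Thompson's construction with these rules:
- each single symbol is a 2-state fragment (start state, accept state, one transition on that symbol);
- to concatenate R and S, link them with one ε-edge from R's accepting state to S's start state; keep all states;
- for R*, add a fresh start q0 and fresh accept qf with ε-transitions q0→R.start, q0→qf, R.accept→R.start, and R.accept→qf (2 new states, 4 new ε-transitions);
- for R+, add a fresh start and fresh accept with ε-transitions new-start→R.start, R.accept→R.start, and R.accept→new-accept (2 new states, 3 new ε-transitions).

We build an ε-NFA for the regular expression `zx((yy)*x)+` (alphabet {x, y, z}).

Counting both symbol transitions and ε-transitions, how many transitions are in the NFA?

16

Per subexpression:
Each of the 5 symbol leaves contributes 1 transition (1 symbol, 0 ε).
  yy — 3 transitions (2 symbol, 1 ε)
  (yy)* — 7 transitions (2 symbol, 5 ε)
  (yy)*x — 9 transitions (3 symbol, 6 ε)
  ((yy)*x)+ — 12 transitions (3 symbol, 9 ε)
  zx((yy)*x)+ — 16 transitions (5 symbol, 11 ε)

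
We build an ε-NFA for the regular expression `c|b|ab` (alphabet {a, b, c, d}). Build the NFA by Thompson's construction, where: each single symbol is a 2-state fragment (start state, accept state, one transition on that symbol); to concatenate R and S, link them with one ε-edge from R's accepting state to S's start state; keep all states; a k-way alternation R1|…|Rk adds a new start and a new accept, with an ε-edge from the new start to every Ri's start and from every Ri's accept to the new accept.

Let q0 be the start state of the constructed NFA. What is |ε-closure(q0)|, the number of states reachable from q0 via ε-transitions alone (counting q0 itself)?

4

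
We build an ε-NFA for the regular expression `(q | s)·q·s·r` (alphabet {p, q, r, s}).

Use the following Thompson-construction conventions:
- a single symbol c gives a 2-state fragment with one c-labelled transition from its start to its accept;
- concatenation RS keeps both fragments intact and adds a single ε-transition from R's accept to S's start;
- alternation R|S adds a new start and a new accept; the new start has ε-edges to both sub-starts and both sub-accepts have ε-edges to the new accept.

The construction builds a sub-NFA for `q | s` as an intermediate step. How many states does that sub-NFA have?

6

Fragment for `q | s`:
Each of the 2 symbol leaves contributes a 2-state fragment.
  q | s : 6 states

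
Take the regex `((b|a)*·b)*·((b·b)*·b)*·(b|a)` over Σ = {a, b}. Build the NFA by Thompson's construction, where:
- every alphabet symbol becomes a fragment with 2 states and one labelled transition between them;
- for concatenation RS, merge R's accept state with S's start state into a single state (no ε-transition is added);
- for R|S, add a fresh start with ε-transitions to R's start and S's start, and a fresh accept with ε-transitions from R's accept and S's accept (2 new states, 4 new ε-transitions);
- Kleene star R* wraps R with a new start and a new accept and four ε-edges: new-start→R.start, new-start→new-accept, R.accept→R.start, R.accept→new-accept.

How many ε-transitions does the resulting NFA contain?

24

Bottom-up over the parse tree:
Each of the 8 symbol leaves contributes 0 ε-transitions.
  b|a — 4 ε-transitions
  (b|a)* — 8 ε-transitions
  (b|a)*·b — 8 ε-transitions
  ((b|a)*·b)* — 12 ε-transitions
  b·b — 0 ε-transitions
  (b·b)* — 4 ε-transitions
  (b·b)*·b — 4 ε-transitions
  ((b·b)*·b)* — 8 ε-transitions
  b|a — 4 ε-transitions
  ((b|a)*·b)*·((b·b)*·b)*·(b|a) — 24 ε-transitions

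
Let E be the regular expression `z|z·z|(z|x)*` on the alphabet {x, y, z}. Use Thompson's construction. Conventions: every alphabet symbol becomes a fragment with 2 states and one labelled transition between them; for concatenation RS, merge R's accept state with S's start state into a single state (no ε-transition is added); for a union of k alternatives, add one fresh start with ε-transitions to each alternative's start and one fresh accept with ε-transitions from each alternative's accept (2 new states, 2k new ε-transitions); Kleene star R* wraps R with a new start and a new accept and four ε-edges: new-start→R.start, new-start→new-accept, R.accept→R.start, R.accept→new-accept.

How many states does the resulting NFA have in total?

Bottom-up over the parse tree:
Each of the 5 symbol leaves contributes a 2-state fragment.
  z·z → 3 states
  z|x → 6 states
  (z|x)* → 8 states
  z|z·z|(z|x)* → 15 states

15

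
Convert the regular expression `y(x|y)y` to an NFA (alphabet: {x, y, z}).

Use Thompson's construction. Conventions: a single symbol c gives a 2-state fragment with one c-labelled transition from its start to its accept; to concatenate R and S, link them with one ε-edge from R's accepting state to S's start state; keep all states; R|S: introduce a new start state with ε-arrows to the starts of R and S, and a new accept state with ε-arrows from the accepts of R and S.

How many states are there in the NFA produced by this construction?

Per subexpression:
Each of the 4 symbol leaves contributes a 2-state fragment.
  x|y = 6 states
  y(x|y)y = 10 states

10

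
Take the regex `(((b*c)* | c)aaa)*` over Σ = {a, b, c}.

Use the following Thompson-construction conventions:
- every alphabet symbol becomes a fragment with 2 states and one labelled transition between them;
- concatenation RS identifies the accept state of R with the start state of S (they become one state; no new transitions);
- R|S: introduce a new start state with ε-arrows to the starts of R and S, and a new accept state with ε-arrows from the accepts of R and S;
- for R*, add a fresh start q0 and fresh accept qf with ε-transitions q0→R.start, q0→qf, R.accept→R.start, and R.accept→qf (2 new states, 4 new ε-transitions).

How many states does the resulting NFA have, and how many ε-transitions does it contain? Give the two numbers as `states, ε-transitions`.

16, 16

By structural recursion:
Each of the 6 symbol leaves contributes 2 states and 0 ε-transitions.
  b* → 4 states, 4 ε-transitions
  b*c → 5 states, 4 ε-transitions
  (b*c)* → 7 states, 8 ε-transitions
  (b*c)* | c → 11 states, 12 ε-transitions
  ((b*c)* | c)aaa → 14 states, 12 ε-transitions
  (((b*c)* | c)aaa)* → 16 states, 16 ε-transitions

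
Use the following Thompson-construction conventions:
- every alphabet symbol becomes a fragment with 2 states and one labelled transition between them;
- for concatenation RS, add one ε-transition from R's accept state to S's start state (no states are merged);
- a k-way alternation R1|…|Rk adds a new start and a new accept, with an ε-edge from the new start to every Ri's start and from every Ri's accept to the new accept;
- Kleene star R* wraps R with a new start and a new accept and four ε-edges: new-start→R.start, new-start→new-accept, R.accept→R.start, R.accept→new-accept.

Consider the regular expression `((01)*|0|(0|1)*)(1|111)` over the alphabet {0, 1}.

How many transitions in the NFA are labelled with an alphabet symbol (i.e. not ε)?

9

Bottom-up over the parse tree:
Each of the 9 symbol leaves contributes exactly 1 symbol transition.
  01 = 2 symbol transitions
  (01)* = 2 symbol transitions
  0|1 = 2 symbol transitions
  (0|1)* = 2 symbol transitions
  (01)*|0|(0|1)* = 5 symbol transitions
  111 = 3 symbol transitions
  1|111 = 4 symbol transitions
  ((01)*|0|(0|1)*)(1|111) = 9 symbol transitions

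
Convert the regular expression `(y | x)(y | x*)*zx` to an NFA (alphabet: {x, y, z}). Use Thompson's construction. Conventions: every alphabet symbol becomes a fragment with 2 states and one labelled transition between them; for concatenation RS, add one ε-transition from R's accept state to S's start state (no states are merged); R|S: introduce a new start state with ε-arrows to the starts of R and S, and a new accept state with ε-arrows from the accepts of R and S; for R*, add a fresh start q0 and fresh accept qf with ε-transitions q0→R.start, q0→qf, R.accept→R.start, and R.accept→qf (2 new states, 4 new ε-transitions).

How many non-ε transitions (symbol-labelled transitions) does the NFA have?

6

Per subexpression:
Each of the 6 symbol leaves contributes exactly 1 symbol transition.
  y | x — 2 symbol transitions
  x* — 1 symbol transition
  y | x* — 2 symbol transitions
  (y | x*)* — 2 symbol transitions
  (y | x)(y | x*)*zx — 6 symbol transitions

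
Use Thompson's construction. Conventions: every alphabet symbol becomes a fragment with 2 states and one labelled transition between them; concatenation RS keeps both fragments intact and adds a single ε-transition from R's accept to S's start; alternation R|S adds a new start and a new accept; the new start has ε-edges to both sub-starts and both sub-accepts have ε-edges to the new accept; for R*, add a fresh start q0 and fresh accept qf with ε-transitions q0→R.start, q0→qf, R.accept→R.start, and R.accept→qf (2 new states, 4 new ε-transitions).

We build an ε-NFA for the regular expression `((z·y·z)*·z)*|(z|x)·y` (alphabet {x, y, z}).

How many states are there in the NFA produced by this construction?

Recursing over subexpressions:
Each of the 7 symbol leaves contributes a 2-state fragment.
  z·y·z → 6 states
  (z·y·z)* → 8 states
  (z·y·z)*·z → 10 states
  ((z·y·z)*·z)* → 12 states
  z|x → 6 states
  (z|x)·y → 8 states
  ((z·y·z)*·z)*|(z|x)·y → 22 states

22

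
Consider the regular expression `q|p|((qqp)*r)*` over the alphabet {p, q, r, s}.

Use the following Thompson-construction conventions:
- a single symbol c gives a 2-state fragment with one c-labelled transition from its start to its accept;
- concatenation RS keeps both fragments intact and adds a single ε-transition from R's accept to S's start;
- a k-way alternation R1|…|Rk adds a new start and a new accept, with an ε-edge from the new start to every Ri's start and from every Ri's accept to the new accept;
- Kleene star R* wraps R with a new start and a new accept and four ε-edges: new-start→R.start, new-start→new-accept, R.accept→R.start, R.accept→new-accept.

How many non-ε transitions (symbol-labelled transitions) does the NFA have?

6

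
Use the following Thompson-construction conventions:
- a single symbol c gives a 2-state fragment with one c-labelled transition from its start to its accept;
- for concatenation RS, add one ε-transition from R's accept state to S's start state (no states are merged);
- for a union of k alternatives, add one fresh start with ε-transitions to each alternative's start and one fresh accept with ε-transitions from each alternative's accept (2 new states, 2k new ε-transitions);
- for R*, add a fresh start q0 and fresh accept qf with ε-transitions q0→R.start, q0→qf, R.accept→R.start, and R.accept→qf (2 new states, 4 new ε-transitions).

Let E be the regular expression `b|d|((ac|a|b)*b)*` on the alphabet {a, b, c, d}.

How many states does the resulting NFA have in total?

Bottom-up over the parse tree:
Each of the 7 symbol leaves contributes a 2-state fragment.
  ac : 4 states
  ac|a|b : 10 states
  (ac|a|b)* : 12 states
  (ac|a|b)*b : 14 states
  ((ac|a|b)*b)* : 16 states
  b|d|((ac|a|b)*b)* : 22 states

22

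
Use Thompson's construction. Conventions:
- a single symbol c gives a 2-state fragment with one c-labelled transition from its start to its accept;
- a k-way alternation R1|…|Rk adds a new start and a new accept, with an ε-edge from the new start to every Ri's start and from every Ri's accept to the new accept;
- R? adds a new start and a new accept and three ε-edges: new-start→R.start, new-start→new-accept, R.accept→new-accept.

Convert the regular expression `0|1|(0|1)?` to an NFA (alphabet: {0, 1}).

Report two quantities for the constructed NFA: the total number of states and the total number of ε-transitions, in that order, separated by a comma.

Bottom-up over the parse tree:
Each of the 4 symbol leaves contributes 2 states and 0 ε-transitions.
  0|1 — 6 states, 4 ε-transitions
  (0|1)? — 8 states, 7 ε-transitions
  0|1|(0|1)? — 14 states, 13 ε-transitions

14, 13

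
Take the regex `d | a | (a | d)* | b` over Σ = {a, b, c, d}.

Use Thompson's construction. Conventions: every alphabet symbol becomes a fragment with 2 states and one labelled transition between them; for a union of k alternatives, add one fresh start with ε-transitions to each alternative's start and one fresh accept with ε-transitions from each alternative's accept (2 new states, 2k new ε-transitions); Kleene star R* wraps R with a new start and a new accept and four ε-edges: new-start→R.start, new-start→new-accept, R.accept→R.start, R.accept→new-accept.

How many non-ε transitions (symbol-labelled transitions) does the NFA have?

Per subexpression:
Each of the 5 symbol leaves contributes exactly 1 symbol transition.
  a | d : 2 symbol transitions
  (a | d)* : 2 symbol transitions
  d | a | (a | d)* | b : 5 symbol transitions

5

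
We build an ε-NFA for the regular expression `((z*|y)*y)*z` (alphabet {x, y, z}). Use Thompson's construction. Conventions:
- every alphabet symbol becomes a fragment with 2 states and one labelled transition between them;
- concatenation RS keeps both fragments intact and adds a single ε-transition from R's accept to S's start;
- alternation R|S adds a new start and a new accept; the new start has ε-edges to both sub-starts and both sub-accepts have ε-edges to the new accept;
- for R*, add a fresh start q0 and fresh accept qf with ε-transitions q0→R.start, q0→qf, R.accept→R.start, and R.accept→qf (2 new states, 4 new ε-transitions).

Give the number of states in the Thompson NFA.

Building bottom-up:
Each of the 4 symbol leaves contributes a 2-state fragment.
  z* = 4 states
  z*|y = 8 states
  (z*|y)* = 10 states
  (z*|y)*y = 12 states
  ((z*|y)*y)* = 14 states
  ((z*|y)*y)*z = 16 states

16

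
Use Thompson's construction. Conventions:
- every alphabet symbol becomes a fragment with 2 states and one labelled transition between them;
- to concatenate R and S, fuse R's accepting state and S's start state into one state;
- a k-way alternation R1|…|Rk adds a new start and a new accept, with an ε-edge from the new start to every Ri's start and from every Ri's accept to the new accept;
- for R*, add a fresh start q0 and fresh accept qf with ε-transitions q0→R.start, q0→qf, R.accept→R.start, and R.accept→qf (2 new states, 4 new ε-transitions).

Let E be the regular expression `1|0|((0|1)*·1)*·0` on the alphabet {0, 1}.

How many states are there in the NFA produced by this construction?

18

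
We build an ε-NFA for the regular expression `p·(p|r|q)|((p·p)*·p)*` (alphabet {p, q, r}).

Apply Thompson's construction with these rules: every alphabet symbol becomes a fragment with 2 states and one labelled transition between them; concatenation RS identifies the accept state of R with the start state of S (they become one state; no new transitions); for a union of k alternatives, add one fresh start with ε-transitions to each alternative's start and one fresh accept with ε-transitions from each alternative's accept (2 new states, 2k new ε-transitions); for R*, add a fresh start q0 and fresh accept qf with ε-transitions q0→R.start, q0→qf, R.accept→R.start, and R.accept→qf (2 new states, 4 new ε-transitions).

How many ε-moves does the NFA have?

18

Per subexpression:
Each of the 7 symbol leaves contributes 0 ε-transitions.
  p|r|q → 6 ε-transitions
  p·(p|r|q) → 6 ε-transitions
  p·p → 0 ε-transitions
  (p·p)* → 4 ε-transitions
  (p·p)*·p → 4 ε-transitions
  ((p·p)*·p)* → 8 ε-transitions
  p·(p|r|q)|((p·p)*·p)* → 18 ε-transitions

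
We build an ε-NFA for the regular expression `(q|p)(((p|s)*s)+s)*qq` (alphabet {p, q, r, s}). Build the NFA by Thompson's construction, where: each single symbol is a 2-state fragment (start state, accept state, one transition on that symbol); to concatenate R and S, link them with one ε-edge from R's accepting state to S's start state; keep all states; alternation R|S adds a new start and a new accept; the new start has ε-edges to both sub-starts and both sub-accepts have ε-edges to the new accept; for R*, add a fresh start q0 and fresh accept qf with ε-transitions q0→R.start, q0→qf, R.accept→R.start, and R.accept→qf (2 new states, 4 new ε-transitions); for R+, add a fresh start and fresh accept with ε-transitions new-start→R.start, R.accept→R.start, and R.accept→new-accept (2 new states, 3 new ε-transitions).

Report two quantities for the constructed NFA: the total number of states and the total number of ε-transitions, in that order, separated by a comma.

Bottom-up over the parse tree:
Each of the 8 symbol leaves contributes 2 states and 0 ε-transitions.
  q|p = 6 states, 4 ε-transitions
  p|s = 6 states, 4 ε-transitions
  (p|s)* = 8 states, 8 ε-transitions
  (p|s)*s = 10 states, 9 ε-transitions
  ((p|s)*s)+ = 12 states, 12 ε-transitions
  ((p|s)*s)+s = 14 states, 13 ε-transitions
  (((p|s)*s)+s)* = 16 states, 17 ε-transitions
  (q|p)(((p|s)*s)+s)*qq = 26 states, 24 ε-transitions

26, 24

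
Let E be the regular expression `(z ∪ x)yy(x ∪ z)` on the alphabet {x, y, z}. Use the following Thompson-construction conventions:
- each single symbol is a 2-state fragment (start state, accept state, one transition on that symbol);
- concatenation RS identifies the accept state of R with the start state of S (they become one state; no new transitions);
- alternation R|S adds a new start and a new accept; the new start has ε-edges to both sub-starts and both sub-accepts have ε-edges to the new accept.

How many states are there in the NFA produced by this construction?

13

Per subexpression:
Each of the 6 symbol leaves contributes a 2-state fragment.
  z ∪ x : 6 states
  x ∪ z : 6 states
  (z ∪ x)yy(x ∪ z) : 13 states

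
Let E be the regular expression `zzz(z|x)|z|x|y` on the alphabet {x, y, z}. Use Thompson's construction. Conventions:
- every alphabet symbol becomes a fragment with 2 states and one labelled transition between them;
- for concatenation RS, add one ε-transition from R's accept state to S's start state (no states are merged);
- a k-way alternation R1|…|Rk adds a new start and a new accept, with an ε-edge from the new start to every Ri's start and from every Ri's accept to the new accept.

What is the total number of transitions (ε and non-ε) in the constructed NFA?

23

By structural recursion:
Each of the 8 symbol leaves contributes 1 transition (1 symbol, 0 ε).
  z|x — 6 transitions (2 symbol, 4 ε)
  zzz(z|x) — 12 transitions (5 symbol, 7 ε)
  zzz(z|x)|z|x|y — 23 transitions (8 symbol, 15 ε)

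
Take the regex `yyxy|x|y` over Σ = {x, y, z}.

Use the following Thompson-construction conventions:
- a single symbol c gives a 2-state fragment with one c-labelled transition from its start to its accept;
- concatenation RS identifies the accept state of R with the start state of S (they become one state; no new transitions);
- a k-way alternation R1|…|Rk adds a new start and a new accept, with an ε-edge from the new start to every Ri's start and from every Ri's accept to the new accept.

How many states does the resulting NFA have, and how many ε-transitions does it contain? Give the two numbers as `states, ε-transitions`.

11, 6

By structural recursion:
Each of the 6 symbol leaves contributes 2 states and 0 ε-transitions.
  yyxy → 5 states, 0 ε-transitions
  yyxy|x|y → 11 states, 6 ε-transitions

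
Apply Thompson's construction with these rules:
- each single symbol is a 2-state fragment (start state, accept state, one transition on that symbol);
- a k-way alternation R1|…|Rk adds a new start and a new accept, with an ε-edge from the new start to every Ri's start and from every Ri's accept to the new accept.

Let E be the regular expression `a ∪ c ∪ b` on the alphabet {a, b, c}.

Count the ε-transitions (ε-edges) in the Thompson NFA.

6

Per subexpression:
Each of the 3 symbol leaves contributes 0 ε-transitions.
  a ∪ c ∪ b : 6 ε-transitions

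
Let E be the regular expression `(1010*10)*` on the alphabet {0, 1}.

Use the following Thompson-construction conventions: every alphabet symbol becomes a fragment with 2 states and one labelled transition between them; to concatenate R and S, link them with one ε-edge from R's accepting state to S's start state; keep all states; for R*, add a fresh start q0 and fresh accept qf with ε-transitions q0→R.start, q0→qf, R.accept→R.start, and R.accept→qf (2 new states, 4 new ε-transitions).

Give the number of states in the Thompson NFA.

16

Bottom-up over the parse tree:
Each of the 6 symbol leaves contributes a 2-state fragment.
  0* — 4 states
  1010*10 — 14 states
  (1010*10)* — 16 states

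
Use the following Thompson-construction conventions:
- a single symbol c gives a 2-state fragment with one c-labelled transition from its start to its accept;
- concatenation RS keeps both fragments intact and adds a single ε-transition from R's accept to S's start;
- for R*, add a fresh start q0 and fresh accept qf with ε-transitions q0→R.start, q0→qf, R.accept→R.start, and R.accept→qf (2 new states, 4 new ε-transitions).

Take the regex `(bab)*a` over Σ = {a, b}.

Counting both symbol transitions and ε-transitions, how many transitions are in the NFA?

11

By structural recursion:
Each of the 4 symbol leaves contributes 1 transition (1 symbol, 0 ε).
  bab — 5 transitions (3 symbol, 2 ε)
  (bab)* — 9 transitions (3 symbol, 6 ε)
  (bab)*a — 11 transitions (4 symbol, 7 ε)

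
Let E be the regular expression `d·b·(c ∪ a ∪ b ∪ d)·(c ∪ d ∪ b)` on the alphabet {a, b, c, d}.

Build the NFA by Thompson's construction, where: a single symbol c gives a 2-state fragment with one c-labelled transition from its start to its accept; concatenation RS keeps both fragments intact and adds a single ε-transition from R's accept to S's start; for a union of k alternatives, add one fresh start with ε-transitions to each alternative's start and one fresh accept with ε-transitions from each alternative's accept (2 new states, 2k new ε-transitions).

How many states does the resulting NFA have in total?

22

Per subexpression:
Each of the 9 symbol leaves contributes a 2-state fragment.
  c ∪ a ∪ b ∪ d — 10 states
  c ∪ d ∪ b — 8 states
  d·b·(c ∪ a ∪ b ∪ d)·(c ∪ d ∪ b) — 22 states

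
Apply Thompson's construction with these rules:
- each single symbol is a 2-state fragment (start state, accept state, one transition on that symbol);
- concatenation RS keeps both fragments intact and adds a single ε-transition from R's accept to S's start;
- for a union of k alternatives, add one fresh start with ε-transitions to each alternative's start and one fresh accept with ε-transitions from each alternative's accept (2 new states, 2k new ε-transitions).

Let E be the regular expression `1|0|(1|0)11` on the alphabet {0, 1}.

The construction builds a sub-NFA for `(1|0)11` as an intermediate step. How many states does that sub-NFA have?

Fragment for `(1|0)11`:
Each of the 4 symbol leaves contributes a 2-state fragment.
  1|0 = 6 states
  (1|0)11 = 10 states

10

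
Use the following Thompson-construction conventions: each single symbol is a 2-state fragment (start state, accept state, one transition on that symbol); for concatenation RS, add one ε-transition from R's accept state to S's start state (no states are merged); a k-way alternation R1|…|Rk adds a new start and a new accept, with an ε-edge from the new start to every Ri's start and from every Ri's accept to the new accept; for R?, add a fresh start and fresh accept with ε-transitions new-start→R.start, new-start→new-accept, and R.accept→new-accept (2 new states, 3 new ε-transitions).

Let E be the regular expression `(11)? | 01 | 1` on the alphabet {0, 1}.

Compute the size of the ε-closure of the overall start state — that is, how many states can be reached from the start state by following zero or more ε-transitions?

7

Compute the ε-closure size of each fragment's start state recursively; a symbol fragment's start has no outgoing ε-edge, so its closure is just itself (size 1).
  11 — |closure| equals the left operand's closure size = 1 (its accept is not ε-reachable, so the closure stops there)
  (11)? — |closure| = 1 (new start) + 1 (body) + 1 (new accept, via ε) = 3
  01 — |closure| equals the left operand's closure size = 1 (its accept is not ε-reachable, so the closure stops there)
  (11)? | 01 | 1 — |closure| = 1 (new start) + (3 + 1 + 1) + 1 (new accept, since some branch ε-reaches its own accept) = 7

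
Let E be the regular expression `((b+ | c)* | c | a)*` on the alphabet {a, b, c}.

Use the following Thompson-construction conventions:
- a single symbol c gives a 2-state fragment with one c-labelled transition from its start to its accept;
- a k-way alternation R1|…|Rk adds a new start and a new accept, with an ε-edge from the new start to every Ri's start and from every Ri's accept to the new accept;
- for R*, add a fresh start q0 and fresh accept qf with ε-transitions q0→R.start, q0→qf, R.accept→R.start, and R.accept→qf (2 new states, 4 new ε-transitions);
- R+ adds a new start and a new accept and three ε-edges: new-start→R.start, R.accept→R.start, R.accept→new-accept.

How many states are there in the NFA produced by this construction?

Building bottom-up:
Each of the 4 symbol leaves contributes a 2-state fragment.
  b+ → 4 states
  b+ | c → 8 states
  (b+ | c)* → 10 states
  (b+ | c)* | c | a → 16 states
  ((b+ | c)* | c | a)* → 18 states

18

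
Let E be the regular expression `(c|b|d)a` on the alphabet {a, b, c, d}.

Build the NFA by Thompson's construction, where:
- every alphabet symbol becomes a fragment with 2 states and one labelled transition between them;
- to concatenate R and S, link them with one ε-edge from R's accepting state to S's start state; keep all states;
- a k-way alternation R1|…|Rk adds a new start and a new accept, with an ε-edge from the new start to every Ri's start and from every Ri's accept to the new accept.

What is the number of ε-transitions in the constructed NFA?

Building bottom-up:
Each of the 4 symbol leaves contributes 0 ε-transitions.
  c|b|d = 6 ε-transitions
  (c|b|d)a = 7 ε-transitions

7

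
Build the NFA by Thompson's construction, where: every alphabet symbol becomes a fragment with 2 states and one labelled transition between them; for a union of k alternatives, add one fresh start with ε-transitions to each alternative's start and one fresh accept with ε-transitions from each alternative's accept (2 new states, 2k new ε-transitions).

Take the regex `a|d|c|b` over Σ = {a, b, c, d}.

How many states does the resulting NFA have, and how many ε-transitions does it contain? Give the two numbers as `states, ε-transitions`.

10, 8

Building bottom-up:
Each of the 4 symbol leaves contributes 2 states and 0 ε-transitions.
  a|d|c|b : 10 states, 8 ε-transitions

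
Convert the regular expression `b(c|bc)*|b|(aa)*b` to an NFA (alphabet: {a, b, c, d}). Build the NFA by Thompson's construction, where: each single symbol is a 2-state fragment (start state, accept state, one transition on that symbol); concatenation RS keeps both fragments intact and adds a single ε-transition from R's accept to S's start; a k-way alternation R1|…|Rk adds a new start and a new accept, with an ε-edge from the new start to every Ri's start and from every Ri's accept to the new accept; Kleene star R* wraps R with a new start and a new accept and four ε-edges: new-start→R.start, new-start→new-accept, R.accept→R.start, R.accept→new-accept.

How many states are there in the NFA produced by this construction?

Recursing over subexpressions:
Each of the 8 symbol leaves contributes a 2-state fragment.
  bc : 4 states
  c|bc : 8 states
  (c|bc)* : 10 states
  b(c|bc)* : 12 states
  aa : 4 states
  (aa)* : 6 states
  (aa)*b : 8 states
  b(c|bc)*|b|(aa)*b : 24 states

24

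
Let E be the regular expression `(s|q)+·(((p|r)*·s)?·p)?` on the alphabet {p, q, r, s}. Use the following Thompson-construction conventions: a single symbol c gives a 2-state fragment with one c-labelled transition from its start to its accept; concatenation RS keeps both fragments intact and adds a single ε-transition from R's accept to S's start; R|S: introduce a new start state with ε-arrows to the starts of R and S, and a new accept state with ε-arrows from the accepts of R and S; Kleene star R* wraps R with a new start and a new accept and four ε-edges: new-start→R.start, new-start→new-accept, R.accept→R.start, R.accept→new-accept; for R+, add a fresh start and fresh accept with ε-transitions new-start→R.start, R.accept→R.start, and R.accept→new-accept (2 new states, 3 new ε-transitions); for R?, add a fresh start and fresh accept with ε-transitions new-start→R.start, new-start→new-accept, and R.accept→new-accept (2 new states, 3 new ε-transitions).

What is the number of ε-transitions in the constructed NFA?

Bottom-up over the parse tree:
Each of the 6 symbol leaves contributes 0 ε-transitions.
  s|q = 4 ε-transitions
  (s|q)+ = 7 ε-transitions
  p|r = 4 ε-transitions
  (p|r)* = 8 ε-transitions
  (p|r)*·s = 9 ε-transitions
  ((p|r)*·s)? = 12 ε-transitions
  ((p|r)*·s)?·p = 13 ε-transitions
  (((p|r)*·s)?·p)? = 16 ε-transitions
  (s|q)+·(((p|r)*·s)?·p)? = 24 ε-transitions

24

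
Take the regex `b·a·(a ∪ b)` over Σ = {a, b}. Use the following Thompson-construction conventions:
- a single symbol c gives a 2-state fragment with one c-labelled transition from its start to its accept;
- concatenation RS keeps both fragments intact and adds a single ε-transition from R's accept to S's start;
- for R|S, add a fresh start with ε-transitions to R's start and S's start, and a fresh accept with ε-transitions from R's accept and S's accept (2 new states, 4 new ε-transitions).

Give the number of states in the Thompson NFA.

Bottom-up over the parse tree:
Each of the 4 symbol leaves contributes a 2-state fragment.
  a ∪ b — 6 states
  b·a·(a ∪ b) — 10 states

10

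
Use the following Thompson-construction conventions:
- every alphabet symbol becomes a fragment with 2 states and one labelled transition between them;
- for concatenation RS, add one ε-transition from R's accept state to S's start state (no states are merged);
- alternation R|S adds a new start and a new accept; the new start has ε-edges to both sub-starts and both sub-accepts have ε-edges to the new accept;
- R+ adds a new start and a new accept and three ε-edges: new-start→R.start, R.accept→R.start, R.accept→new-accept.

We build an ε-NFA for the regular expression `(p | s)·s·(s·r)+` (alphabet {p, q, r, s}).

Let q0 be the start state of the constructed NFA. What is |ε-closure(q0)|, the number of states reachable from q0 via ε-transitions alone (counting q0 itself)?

3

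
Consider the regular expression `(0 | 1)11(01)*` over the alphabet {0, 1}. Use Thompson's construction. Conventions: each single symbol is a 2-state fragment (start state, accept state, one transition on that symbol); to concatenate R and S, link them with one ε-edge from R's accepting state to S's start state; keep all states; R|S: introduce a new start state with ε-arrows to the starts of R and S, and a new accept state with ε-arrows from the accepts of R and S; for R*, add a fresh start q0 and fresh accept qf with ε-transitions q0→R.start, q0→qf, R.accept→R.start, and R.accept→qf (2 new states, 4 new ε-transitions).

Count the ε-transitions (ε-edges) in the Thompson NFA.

12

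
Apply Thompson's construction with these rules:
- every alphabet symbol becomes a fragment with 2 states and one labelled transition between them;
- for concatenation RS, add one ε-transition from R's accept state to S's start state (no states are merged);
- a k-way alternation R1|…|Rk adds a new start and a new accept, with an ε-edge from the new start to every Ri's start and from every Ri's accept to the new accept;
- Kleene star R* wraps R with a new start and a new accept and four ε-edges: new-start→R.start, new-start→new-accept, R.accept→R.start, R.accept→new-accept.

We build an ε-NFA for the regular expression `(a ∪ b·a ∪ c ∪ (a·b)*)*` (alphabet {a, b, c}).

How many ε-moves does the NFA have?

By structural recursion:
Each of the 6 symbol leaves contributes 0 ε-transitions.
  b·a → 1 ε-transition
  a·b → 1 ε-transition
  (a·b)* → 5 ε-transitions
  a ∪ b·a ∪ c ∪ (a·b)* → 14 ε-transitions
  (a ∪ b·a ∪ c ∪ (a·b)*)* → 18 ε-transitions

18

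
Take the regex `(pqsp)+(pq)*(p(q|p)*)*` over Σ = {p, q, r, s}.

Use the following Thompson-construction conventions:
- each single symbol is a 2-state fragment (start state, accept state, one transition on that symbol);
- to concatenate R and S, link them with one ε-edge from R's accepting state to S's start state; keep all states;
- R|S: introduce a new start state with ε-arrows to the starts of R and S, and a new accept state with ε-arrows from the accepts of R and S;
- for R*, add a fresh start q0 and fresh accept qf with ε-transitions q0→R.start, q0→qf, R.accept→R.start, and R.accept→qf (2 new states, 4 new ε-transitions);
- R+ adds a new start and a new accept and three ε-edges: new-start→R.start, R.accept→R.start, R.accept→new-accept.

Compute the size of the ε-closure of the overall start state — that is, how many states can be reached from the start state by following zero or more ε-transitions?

2

Work bottom-up. For each fragment F, track |ε-closure(F.start)| and whether F's accept lies in that closure (i.e. whether F accepts ε). A single-symbol fragment has closure size 1 and does not accept ε.
  pqsp — |closure| equals the left operand's closure size = 1 (its accept is not ε-reachable, so the closure stops there)
  (pqsp)+ — |closure| = 1 + 1 = 2 (the body doesn't accept ε, so the new accept is not reached)
  pq — |closure| equals the left operand's closure size = 1 (its accept is not ε-reachable, so the closure stops there)
  (pq)* — new start has ε-edges to the inner start and to the new accept, so |closure| = 2 + 1 = 3
  q|p — |closure| = 1 + 1 + 1 = 3 (the new accept is not ε-reachable since no branch accepts ε)
  (q|p)* — new start has ε-edges to the inner start and to the new accept, so |closure| = 2 + 3 = 5
  p(q|p)* — |closure| equals the left operand's closure size = 1 (its accept is not ε-reachable, so the closure stops there)
  (p(q|p)*)* — |closure| = 1 (new start) + 1 (body) + 1 (new accept) = 3
  (pqsp)+(pq)*(p(q|p)*)* — same as the first factor's closure: |closure| = 2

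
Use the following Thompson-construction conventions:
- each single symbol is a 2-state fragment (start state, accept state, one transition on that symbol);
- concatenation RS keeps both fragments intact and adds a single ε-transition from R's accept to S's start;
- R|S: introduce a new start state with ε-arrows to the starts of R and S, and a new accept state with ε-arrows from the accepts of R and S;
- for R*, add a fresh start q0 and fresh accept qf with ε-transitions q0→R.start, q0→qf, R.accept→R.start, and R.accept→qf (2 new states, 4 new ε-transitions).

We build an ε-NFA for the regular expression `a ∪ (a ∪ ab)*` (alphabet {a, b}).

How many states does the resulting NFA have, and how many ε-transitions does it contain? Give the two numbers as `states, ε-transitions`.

Per subexpression:
Each of the 4 symbol leaves contributes 2 states and 0 ε-transitions.
  ab = 4 states, 1 ε-transition
  a ∪ ab = 8 states, 5 ε-transitions
  (a ∪ ab)* = 10 states, 9 ε-transitions
  a ∪ (a ∪ ab)* = 14 states, 13 ε-transitions

14, 13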